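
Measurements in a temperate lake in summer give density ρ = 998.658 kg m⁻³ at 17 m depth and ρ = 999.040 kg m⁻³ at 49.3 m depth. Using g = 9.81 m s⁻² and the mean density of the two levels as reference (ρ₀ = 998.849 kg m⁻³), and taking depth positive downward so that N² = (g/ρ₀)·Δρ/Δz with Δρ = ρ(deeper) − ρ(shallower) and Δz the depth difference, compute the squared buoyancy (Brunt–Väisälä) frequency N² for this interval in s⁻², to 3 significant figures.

Δρ = 999.040 − 998.658 = 0.382 kg m⁻³ over Δz = 49.3 − 17 = 32.3 m.
N² = (9.81/998.849) × (0.382/32.3) = 1.1615 × 10⁻⁴ s⁻² ≈ 1.16 × 10⁻⁴ s⁻².

1.16 × 10⁻⁴ s⁻²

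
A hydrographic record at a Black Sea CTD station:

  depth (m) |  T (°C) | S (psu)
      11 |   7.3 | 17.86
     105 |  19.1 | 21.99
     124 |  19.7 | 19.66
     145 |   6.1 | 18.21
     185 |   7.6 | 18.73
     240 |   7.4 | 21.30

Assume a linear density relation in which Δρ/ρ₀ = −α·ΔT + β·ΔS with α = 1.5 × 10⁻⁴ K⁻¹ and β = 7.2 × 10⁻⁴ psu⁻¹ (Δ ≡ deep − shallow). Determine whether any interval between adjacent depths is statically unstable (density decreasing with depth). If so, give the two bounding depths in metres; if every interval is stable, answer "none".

105–124 m

Evaluate Δρ/ρ₀ = −αΔT + βΔS across each adjacent pair:
  11–105 m: −αΔT+βΔS = −(1.5 × 10⁻⁴)(+11.8)+(7.2 × 10⁻⁴)(+4.13) = 1.2 × 10⁻³ → stable
  105–124 m: −αΔT+βΔS = −(1.5 × 10⁻⁴)(+0.6)+(7.2 × 10⁻⁴)(-2.33) = -1.8 × 10⁻³ → UNSTABLE
  124–145 m: −αΔT+βΔS = −(1.5 × 10⁻⁴)(-13.6)+(7.2 × 10⁻⁴)(-1.45) = 1.0 × 10⁻³ → stable
  145–185 m: −αΔT+βΔS = −(1.5 × 10⁻⁴)(+1.5)+(7.2 × 10⁻⁴)(+0.52) = 1.5 × 10⁻⁴ → stable
  185–240 m: −αΔT+βΔS = −(1.5 × 10⁻⁴)(-0.2)+(7.2 × 10⁻⁴)(+2.57) = 1.9 × 10⁻³ → stable
The 105–124 m interval has Δρ < 0: lighter water underlies denser water.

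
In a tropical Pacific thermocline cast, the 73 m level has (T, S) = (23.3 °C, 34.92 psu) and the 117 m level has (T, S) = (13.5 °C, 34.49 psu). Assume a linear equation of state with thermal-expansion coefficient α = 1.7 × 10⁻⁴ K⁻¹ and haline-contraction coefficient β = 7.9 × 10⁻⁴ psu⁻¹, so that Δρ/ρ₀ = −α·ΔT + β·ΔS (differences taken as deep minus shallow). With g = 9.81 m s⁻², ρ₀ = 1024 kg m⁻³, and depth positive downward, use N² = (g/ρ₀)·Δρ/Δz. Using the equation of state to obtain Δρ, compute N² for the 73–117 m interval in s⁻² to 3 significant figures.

2.96 × 10⁻⁴ s⁻²

ΔT = -9.8 K, ΔS = -0.43 psu (deep − shallow).
Δρ/ρ₀ = −αΔT + βΔS = 1.666 × 10⁻³ − 3.397 × 10⁻⁴ = 1.3263 × 10⁻³, so Δρ ≈ 1.358 kg m⁻³.
N² = (g/ρ₀)·Δρ/Δz = g·(Δρ/ρ₀)/Δz = 9.81 × 1.3263 × 10⁻³ / 44 = 2.9570 × 10⁻⁴ s⁻² ≈ 2.96 × 10⁻⁴ s⁻².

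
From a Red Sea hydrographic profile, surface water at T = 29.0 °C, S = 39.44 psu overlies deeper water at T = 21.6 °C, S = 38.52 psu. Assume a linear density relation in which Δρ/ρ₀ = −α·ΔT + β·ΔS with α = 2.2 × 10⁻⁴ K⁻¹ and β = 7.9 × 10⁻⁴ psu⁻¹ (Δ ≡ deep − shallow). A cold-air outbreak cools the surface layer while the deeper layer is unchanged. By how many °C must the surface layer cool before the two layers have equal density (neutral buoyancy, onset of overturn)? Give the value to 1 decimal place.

Neutral buoyancy requires Δρ = 0, i.e. −α(T_deep − T_surf′) + β(S_deep − S_surf) = 0.
T_surf′ = T_deep − (β/α)·ΔS = 21.6 − (7.9 × 10⁻⁴/2.2 × 10⁻⁴)·(-0.92) = 24.904 °C.
Cooling required: 29.0 − (24.904) = 4.096 °C.

4.1 °C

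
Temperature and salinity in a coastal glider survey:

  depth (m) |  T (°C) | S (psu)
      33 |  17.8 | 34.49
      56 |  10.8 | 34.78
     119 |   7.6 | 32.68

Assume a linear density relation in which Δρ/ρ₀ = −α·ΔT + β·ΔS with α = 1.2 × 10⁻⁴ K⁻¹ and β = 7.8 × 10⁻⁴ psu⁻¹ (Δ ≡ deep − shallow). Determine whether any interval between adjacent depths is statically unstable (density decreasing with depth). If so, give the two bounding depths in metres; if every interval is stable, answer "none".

Evaluate Δρ/ρ₀ = −αΔT + βΔS across each adjacent pair:
  33–56 m: −αΔT+βΔS = −(1.2 × 10⁻⁴)(-7.0)+(7.8 × 10⁻⁴)(+0.29) = 1.1 × 10⁻³ → stable
  56–119 m: −αΔT+βΔS = −(1.2 × 10⁻⁴)(-3.2)+(7.8 × 10⁻⁴)(-2.10) = -1.3 × 10⁻³ → UNSTABLE
The 56–119 m interval has Δρ < 0: lighter water underlies denser water.

56–119 m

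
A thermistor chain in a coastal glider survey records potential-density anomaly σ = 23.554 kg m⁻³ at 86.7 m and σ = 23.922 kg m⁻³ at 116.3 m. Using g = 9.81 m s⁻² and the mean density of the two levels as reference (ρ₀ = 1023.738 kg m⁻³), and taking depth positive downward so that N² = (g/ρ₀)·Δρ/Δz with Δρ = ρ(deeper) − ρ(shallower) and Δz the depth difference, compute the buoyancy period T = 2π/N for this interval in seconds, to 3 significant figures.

576 s

Δρ = 1023.922 − 1023.554 = 0.368 kg m⁻³ over Δz = 116.3 − 86.7 = 29.6 m.
N² = (9.81/1023.738) × (0.368/29.6) = 1.1913 × 10⁻⁴ s⁻².
N = √(1.1913 × 10⁻⁴) = 0.010915 rad s⁻¹, so T = 2π/N = 575.65 s ≈ 576 s.
N² > 0, so the interval is statically stable.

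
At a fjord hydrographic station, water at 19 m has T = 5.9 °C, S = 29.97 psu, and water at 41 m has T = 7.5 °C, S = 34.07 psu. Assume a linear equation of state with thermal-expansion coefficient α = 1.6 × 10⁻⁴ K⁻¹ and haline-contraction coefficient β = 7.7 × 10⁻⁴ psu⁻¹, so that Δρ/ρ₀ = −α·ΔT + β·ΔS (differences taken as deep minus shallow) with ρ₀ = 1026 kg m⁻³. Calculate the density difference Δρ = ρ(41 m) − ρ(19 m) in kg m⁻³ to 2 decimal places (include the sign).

+2.98 kg m⁻³

ΔT = +1.6 K, ΔS = +4.10 psu (deep − shallow).
Δρ/ρ₀ = −(1.6 × 10⁻⁴)(+1.6) + (7.7 × 10⁻⁴)(+4.10) = 2.901 × 10⁻³.
Δρ = 1026 × (2.901 × 10⁻³) = +2.98 kg m⁻³.
Positive Δρ: denser below, stable.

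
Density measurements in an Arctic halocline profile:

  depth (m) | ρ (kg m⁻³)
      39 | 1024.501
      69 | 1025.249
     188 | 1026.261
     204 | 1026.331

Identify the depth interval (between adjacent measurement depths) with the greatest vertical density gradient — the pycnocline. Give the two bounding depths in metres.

39–69 m

Compute the density gradient over each adjacent pair:
  39–69 m: Δρ/Δz = 0.748/30 = 0.025 kg m⁻⁴
  69–188 m: Δρ/Δz = 1.012/119 = 8.5 × 10⁻³ kg m⁻⁴
  188–204 m: Δρ/Δz = 0.070/16 = 4.4 × 10⁻³ kg m⁻⁴
The largest gradient is in the 39–69 m interval — the pycnocline.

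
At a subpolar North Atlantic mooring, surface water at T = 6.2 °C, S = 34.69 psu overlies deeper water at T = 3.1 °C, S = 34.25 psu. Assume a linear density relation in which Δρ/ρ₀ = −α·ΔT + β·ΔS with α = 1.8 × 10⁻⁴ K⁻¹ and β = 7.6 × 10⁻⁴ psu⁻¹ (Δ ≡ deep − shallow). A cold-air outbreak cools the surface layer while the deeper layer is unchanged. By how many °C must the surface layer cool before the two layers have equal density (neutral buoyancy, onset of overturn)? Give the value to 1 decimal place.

Neutral buoyancy requires Δρ = 0, i.e. −α(T_deep − T_surf′) + β(S_deep − S_surf) = 0.
T_surf′ = T_deep − (β/α)·ΔS = 3.1 − (7.6 × 10⁻⁴/1.8 × 10⁻⁴)·(-0.44) = 4.958 °C.
Cooling required: 6.2 − (4.958) = 1.242 °C.

1.2 °C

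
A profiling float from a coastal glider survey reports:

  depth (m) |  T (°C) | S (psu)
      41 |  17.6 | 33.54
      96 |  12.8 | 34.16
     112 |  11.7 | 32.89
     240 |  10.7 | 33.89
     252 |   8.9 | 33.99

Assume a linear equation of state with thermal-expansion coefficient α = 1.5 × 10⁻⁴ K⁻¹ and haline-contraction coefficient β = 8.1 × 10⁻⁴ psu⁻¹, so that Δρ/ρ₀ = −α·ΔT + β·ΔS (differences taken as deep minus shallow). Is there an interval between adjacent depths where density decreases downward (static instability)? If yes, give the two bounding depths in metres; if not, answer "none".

Evaluate Δρ/ρ₀ = −αΔT + βΔS across each adjacent pair:
  41–96 m: −αΔT+βΔS = −(1.5 × 10⁻⁴)(-4.8)+(8.1 × 10⁻⁴)(+0.62) = 1.2 × 10⁻³ → stable
  96–112 m: −αΔT+βΔS = −(1.5 × 10⁻⁴)(-1.1)+(8.1 × 10⁻⁴)(-1.27) = -8.6 × 10⁻⁴ → UNSTABLE
  112–240 m: −αΔT+βΔS = −(1.5 × 10⁻⁴)(-1.0)+(8.1 × 10⁻⁴)(+1.00) = 9.6 × 10⁻⁴ → stable
  240–252 m: −αΔT+βΔS = −(1.5 × 10⁻⁴)(-1.8)+(8.1 × 10⁻⁴)(+0.10) = 3.5 × 10⁻⁴ → stable
The 96–112 m interval has Δρ < 0: lighter water underlies denser water.

96–112 m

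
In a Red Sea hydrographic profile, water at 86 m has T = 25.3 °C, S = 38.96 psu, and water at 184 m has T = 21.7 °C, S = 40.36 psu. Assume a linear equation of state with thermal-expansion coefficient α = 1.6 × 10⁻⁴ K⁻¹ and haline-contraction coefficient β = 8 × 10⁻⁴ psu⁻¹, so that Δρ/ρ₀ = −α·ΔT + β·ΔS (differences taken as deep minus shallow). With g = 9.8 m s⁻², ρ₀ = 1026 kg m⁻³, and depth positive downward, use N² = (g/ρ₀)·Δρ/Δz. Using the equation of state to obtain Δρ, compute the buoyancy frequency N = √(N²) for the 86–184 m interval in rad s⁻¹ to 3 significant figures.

0.0130 rad s⁻¹

ΔT = -3.6 K, ΔS = +1.40 psu (deep − shallow).
Δρ/ρ₀ = −αΔT + βΔS = 5.76 × 10⁻⁴ + 1.12 × 10⁻³ = 1.696 × 10⁻³, so Δρ ≈ 1.740 kg m⁻³.
N² = (g/ρ₀)·Δρ/Δz = g·(Δρ/ρ₀)/Δz = 9.8 × 1.696 × 10⁻³ / 98 = 1.6960 × 10⁻⁴ s⁻².
N = √(1.6960 × 10⁻⁴) = 0.013023 rad s⁻¹ ≈ 0.0130 rad s⁻¹.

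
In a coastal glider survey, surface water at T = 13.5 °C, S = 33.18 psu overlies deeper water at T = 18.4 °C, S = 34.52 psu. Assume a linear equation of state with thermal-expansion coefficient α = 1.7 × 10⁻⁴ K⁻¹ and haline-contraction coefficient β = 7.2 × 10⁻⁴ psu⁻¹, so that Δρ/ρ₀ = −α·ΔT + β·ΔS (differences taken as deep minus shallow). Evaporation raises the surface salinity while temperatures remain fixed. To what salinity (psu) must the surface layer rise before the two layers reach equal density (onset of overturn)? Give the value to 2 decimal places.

Neutral buoyancy requires −α(T_deep − T_surf) + β(S_deep − S_surf′) = 0.
S_surf′ = S_deep − (α/β)·ΔT = 34.52 − (1.7 × 10⁻⁴/7.2 × 10⁻⁴)·(+4.9) = 33.3631 psu.
Increase required: 33.3631 − 33.18 = 0.1831 psu.

33.36 psu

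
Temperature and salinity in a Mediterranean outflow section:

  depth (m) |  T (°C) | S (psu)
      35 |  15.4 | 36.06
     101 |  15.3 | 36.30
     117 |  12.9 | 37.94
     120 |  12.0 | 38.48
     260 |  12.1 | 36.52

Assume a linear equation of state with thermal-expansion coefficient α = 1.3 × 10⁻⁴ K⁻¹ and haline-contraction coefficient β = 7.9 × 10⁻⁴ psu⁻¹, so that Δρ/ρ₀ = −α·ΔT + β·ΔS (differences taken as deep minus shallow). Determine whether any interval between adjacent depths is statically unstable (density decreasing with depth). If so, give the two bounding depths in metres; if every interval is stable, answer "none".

120–260 m

Evaluate Δρ/ρ₀ = −αΔT + βΔS across each adjacent pair:
  35–101 m: −αΔT+βΔS = −(1.3 × 10⁻⁴)(-0.1)+(7.9 × 10⁻⁴)(+0.24) = 2.0 × 10⁻⁴ → stable
  101–117 m: −αΔT+βΔS = −(1.3 × 10⁻⁴)(-2.4)+(7.9 × 10⁻⁴)(+1.64) = 1.6 × 10⁻³ → stable
  117–120 m: −αΔT+βΔS = −(1.3 × 10⁻⁴)(-0.9)+(7.9 × 10⁻⁴)(+0.54) = 5.4 × 10⁻⁴ → stable
  120–260 m: −αΔT+βΔS = −(1.3 × 10⁻⁴)(+0.1)+(7.9 × 10⁻⁴)(-1.96) = -1.6 × 10⁻³ → UNSTABLE
The 120–260 m interval has Δρ < 0: lighter water underlies denser water.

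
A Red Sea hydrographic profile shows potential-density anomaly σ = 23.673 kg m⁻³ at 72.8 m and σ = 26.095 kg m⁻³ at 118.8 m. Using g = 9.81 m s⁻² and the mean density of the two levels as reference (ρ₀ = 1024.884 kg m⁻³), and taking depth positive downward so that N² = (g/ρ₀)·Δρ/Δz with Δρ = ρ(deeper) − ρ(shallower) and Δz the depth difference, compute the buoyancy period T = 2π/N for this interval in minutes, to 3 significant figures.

Δρ = 1026.095 − 1023.673 = 2.422 kg m⁻³ over Δz = 118.8 − 72.8 = 46 m.
N² = (9.81/1024.884) × (2.422/46) = 5.0398 × 10⁻⁴ s⁻².
N = √(5.0398 × 10⁻⁴) = 0.022449 rad s⁻¹, so T = 2π/N = 279.89 s = 4.6648 min ≈ 4.66 min.

4.66 min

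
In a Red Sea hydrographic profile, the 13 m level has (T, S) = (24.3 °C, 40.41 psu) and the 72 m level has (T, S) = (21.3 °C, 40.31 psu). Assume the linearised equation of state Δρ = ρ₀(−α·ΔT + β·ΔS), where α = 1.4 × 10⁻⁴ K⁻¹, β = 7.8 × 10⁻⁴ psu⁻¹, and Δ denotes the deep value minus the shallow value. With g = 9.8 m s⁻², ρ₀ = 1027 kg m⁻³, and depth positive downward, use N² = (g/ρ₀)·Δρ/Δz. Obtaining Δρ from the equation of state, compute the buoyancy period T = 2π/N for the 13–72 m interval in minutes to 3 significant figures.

ΔT = -3.0 K, ΔS = -0.10 psu (deep − shallow).
Δρ/ρ₀ = −αΔT + βΔS = 4.20 × 10⁻⁴ − 7.80 × 10⁻⁵ = 3.42 × 10⁻⁴, so Δρ ≈ 0.3512 kg m⁻³.
N² = (g/ρ₀)·Δρ/Δz = g·(Δρ/ρ₀)/Δz = 9.8 × 3.42 × 10⁻⁴ / 59 = 5.6807 × 10⁻⁵ s⁻².
N = √(5.6807 × 10⁻⁵) = 7.5370 × 10⁻³ rad s⁻¹ → T = 2π/N = 833.65 s = 13.894 min ≈ 13.9 min.

13.9 min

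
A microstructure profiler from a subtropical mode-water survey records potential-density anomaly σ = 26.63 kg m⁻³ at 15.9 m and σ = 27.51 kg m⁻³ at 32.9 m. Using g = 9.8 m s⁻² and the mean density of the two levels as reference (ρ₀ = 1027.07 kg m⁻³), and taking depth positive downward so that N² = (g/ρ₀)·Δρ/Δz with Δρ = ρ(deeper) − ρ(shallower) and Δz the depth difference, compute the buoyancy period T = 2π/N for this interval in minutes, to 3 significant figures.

Δρ = 1027.51 − 1026.63 = 0.88 kg m⁻³ over Δz = 32.9 − 15.9 = 17 m.
N² = (9.8/1027.07) × (0.88/17) = 4.9392 × 10⁻⁴ s⁻².
N = √(4.9392 × 10⁻⁴) = 0.022224 rad s⁻¹, so T = 2π/N = 282.72 s = 4.7120 min ≈ 4.71 min.

4.71 min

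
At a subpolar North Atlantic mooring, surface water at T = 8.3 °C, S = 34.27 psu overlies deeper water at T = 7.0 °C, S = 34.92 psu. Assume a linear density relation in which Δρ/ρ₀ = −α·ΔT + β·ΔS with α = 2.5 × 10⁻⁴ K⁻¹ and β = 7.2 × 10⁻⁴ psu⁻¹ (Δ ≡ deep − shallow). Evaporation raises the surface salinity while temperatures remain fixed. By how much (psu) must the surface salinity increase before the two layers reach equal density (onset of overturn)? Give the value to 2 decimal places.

1.10 psu

Neutral buoyancy requires −α(T_deep − T_surf) + β(S_deep − S_surf′) = 0.
S_surf′ = S_deep − (α/β)·ΔT = 34.92 − (2.5 × 10⁻⁴/7.2 × 10⁻⁴)·(-1.3) = 35.3714 psu.
Increase required: 35.3714 − 34.27 = 1.1014 psu.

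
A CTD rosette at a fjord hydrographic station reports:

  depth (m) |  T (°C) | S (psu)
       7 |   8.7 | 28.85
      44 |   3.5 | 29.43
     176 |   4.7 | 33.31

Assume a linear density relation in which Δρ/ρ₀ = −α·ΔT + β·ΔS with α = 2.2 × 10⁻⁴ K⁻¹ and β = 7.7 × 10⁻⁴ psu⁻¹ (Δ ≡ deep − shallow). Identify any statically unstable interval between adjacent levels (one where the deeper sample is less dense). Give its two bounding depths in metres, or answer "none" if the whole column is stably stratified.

none

Evaluate Δρ/ρ₀ = −αΔT + βΔS across each adjacent pair:
  7–44 m: −αΔT+βΔS = −(2.2 × 10⁻⁴)(-5.2)+(7.7 × 10⁻⁴)(+0.58) = 1.6 × 10⁻³ → stable
  44–176 m: −αΔT+βΔS = −(2.2 × 10⁻⁴)(+1.2)+(7.7 × 10⁻⁴)(+3.88) = 2.7 × 10⁻³ → stable
Every interval has Δρ > 0: the column is stably stratified throughout.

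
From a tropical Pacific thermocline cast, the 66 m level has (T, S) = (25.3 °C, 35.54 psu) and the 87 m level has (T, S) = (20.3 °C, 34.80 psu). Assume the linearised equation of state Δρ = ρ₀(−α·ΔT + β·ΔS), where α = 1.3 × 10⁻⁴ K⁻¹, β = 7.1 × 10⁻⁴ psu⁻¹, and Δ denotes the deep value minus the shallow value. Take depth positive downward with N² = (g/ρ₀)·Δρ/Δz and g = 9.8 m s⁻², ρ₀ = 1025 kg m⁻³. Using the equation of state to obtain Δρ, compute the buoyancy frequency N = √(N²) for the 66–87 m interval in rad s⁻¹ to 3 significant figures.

7.63 × 10⁻³ rad s⁻¹

ΔT = -5.0 K, ΔS = -0.74 psu (deep − shallow).
Δρ/ρ₀ = −αΔT + βΔS = 6.50 × 10⁻⁴ − 5.254 × 10⁻⁴ = 1.246 × 10⁻⁴, so Δρ ≈ 0.1277 kg m⁻³.
N² = (g/ρ₀)·Δρ/Δz = g·(Δρ/ρ₀)/Δz = 9.8 × 1.246 × 10⁻⁴ / 21 = 5.8147 × 10⁻⁵ s⁻².
N = √(5.8147 × 10⁻⁵) = 7.6254 × 10⁻³ rad s⁻¹ ≈ 7.63 × 10⁻³ rad s⁻¹.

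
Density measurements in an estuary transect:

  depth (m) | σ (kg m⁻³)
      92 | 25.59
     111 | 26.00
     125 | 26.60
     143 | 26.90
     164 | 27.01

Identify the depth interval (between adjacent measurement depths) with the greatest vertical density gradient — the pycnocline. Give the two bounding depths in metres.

Compute the density gradient over each adjacent pair:
  92–111 m: Δρ/Δz = 0.41/19 = 0.022 kg m⁻⁴
  111–125 m: Δρ/Δz = 0.60/14 = 0.043 kg m⁻⁴
  125–143 m: Δρ/Δz = 0.30/18 = 0.017 kg m⁻⁴
  143–164 m: Δρ/Δz = 0.11/21 = 5.2 × 10⁻³ kg m⁻⁴
The largest gradient is in the 111–125 m interval — the pycnocline.

111–125 m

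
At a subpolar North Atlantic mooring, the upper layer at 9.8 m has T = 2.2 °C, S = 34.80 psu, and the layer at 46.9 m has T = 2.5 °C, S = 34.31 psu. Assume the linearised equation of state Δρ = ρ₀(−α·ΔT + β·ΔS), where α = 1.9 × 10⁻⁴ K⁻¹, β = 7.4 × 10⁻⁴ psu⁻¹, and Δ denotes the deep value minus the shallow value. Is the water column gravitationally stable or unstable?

unstable

ΔT = 2.5 − 2.2 = +0.3 K and ΔS = 34.31 − 34.80 = -0.49 psu (deep − shallow).
−αΔT = -5.70 × 10⁻⁵; βΔS = -3.626 × 10⁻⁴; sum Δρ/ρ₀ = -4.196 × 10⁻⁴.
Δρ/ρ₀ < 0, so Δρ < 0: deeper water is lighter → statically unstable; the column would overturn.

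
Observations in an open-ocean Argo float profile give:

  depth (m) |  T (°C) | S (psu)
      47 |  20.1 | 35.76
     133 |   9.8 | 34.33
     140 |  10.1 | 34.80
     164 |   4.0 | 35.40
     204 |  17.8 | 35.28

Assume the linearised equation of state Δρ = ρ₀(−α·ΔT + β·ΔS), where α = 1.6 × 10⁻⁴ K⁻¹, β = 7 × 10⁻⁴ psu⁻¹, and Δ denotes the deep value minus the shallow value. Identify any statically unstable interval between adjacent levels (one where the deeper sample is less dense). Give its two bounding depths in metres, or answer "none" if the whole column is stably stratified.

164–204 m

Evaluate Δρ/ρ₀ = −αΔT + βΔS across each adjacent pair:
  47–133 m: −αΔT+βΔS = −(1.6 × 10⁻⁴)(-10.3)+(7 × 10⁻⁴)(-1.43) = 6.5 × 10⁻⁴ → stable
  133–140 m: −αΔT+βΔS = −(1.6 × 10⁻⁴)(+0.3)+(7 × 10⁻⁴)(+0.47) = 2.8 × 10⁻⁴ → stable
  140–164 m: −αΔT+βΔS = −(1.6 × 10⁻⁴)(-6.1)+(7 × 10⁻⁴)(+0.60) = 1.4 × 10⁻³ → stable
  164–204 m: −αΔT+βΔS = −(1.6 × 10⁻⁴)(+13.8)+(7 × 10⁻⁴)(-0.12) = -2.3 × 10⁻³ → UNSTABLE
The 164–204 m interval has Δρ < 0: lighter water underlies denser water.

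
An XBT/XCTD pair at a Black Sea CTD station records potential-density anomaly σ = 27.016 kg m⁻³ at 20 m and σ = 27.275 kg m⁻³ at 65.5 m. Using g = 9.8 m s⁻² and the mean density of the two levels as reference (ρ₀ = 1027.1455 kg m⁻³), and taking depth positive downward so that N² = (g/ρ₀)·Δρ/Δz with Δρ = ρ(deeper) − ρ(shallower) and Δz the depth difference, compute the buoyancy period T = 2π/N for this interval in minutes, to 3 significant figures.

Δρ = 1027.275 − 1027.016 = 0.259 kg m⁻³ over Δz = 65.5 − 20 = 45.5 m.
N² = (9.8/1027.1455) × (0.259/45.5) = 5.4310 × 10⁻⁵ s⁻².
N = √(5.4310 × 10⁻⁵) = 7.3695 × 10⁻³ rad s⁻¹, so T = 2π/N = 852.59 s = 14.210 min ≈ 14.2 min.
N² > 0, so the interval is statically stable.

14.2 min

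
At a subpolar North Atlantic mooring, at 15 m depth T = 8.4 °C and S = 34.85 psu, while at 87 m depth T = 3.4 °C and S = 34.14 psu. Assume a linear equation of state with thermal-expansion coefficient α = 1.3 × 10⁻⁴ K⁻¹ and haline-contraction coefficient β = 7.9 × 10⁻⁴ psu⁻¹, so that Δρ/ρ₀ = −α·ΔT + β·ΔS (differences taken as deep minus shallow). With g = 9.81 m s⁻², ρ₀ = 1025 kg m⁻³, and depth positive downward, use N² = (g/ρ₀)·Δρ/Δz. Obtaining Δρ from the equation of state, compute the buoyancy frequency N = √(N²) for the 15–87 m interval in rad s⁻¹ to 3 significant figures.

3.48 × 10⁻³ rad s⁻¹

ΔT = -5.0 K, ΔS = -0.71 psu (deep − shallow).
Δρ/ρ₀ = −αΔT + βΔS = 6.50 × 10⁻⁴ − 5.609 × 10⁻⁴ = 8.91 × 10⁻⁵, so Δρ ≈ 0.09133 kg m⁻³.
N² = (g/ρ₀)·Δρ/Δz = g·(Δρ/ρ₀)/Δz = 9.81 × 8.91 × 10⁻⁵ / 72 = 1.2140 × 10⁻⁵ s⁻².
N = √(1.2140 × 10⁻⁵) = 3.4843 × 10⁻³ rad s⁻¹ ≈ 3.48 × 10⁻³ rad s⁻¹.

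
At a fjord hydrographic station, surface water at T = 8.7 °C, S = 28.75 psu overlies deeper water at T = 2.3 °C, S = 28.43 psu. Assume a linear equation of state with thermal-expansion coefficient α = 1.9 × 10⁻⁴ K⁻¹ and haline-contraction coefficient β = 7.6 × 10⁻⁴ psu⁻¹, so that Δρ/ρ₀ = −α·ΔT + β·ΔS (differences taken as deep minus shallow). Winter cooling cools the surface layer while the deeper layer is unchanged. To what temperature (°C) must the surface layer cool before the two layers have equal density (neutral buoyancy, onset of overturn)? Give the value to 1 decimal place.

3.6 °C

Neutral buoyancy requires Δρ = 0, i.e. −α(T_deep − T_surf′) + β(S_deep − S_surf) = 0.
T_surf′ = T_deep − (β/α)·ΔS = 2.3 − (7.6 × 10⁻⁴/1.9 × 10⁻⁴)·(-0.32) = 3.580 °C.
Cooling required: 8.7 − (3.580) = 5.120 °C.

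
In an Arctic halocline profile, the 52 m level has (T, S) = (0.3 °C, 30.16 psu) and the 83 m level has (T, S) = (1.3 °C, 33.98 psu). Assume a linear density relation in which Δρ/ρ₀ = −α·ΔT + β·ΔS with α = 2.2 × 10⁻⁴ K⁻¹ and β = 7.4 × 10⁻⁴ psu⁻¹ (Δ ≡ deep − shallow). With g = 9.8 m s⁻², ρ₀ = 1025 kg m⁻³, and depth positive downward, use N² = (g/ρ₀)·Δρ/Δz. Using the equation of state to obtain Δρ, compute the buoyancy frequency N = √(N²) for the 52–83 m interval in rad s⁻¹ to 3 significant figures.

ΔT = +1.0 K, ΔS = +3.82 psu (deep − shallow).
Δρ/ρ₀ = −αΔT + βΔS = -2.20 × 10⁻⁴ + 2.8268 × 10⁻³ = 2.6068 × 10⁻³, so Δρ ≈ 2.672 kg m⁻³.
N² = (g/ρ₀)·Δρ/Δz = g·(Δρ/ρ₀)/Δz = 9.8 × 2.6068 × 10⁻³ / 31 = 8.2409 × 10⁻⁴ s⁻².
N = √(8.2409 × 10⁻⁴) = 0.028707 rad s⁻¹ ≈ 0.0287 rad s⁻¹.

0.0287 rad s⁻¹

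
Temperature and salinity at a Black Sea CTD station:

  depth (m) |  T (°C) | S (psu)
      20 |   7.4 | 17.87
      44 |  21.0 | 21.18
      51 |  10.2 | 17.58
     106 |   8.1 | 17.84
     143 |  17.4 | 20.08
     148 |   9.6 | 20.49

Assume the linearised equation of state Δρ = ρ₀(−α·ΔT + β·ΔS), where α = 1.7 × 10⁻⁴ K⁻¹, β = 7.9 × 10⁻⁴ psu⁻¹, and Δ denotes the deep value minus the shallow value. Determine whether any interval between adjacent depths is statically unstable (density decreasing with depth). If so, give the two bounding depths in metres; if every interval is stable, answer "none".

44–51 m

Evaluate Δρ/ρ₀ = −αΔT + βΔS across each adjacent pair:
  20–44 m: −αΔT+βΔS = −(1.7 × 10⁻⁴)(+13.6)+(7.9 × 10⁻⁴)(+3.31) = 3.0 × 10⁻⁴ → stable
  44–51 m: −αΔT+βΔS = −(1.7 × 10⁻⁴)(-10.8)+(7.9 × 10⁻⁴)(-3.60) = -1.0 × 10⁻³ → UNSTABLE
  51–106 m: −αΔT+βΔS = −(1.7 × 10⁻⁴)(-2.1)+(7.9 × 10⁻⁴)(+0.26) = 5.6 × 10⁻⁴ → stable
  106–143 m: −αΔT+βΔS = −(1.7 × 10⁻⁴)(+9.3)+(7.9 × 10⁻⁴)(+2.24) = 1.9 × 10⁻⁴ → stable
  143–148 m: −αΔT+βΔS = −(1.7 × 10⁻⁴)(-7.8)+(7.9 × 10⁻⁴)(+0.41) = 1.6 × 10⁻³ → stable
The 44–51 m interval has Δρ < 0: lighter water underlies denser water.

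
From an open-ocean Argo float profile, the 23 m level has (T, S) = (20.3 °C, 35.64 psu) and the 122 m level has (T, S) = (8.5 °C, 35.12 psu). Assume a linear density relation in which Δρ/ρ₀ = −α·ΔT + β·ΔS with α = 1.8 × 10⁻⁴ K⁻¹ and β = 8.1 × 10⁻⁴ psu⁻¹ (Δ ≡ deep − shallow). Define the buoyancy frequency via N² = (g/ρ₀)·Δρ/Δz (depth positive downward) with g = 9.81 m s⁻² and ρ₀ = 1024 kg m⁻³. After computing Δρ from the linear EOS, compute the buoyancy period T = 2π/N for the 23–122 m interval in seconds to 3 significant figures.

ΔT = -11.8 K, ΔS = -0.52 psu (deep − shallow).
Δρ/ρ₀ = −αΔT + βΔS = 2.124 × 10⁻³ − 4.212 × 10⁻⁴ = 1.7028 × 10⁻³, so Δρ ≈ 1.744 kg m⁻³.
N² = (g/ρ₀)·Δρ/Δz = g·(Δρ/ρ₀)/Δz = 9.81 × 1.7028 × 10⁻³ / 99 = 1.6873 × 10⁻⁴ s⁻².
N = √(1.6873 × 10⁻⁴) = 0.012990 rad s⁻¹ → T = 2π/N = 483.69 s ≈ 484 s.

484 s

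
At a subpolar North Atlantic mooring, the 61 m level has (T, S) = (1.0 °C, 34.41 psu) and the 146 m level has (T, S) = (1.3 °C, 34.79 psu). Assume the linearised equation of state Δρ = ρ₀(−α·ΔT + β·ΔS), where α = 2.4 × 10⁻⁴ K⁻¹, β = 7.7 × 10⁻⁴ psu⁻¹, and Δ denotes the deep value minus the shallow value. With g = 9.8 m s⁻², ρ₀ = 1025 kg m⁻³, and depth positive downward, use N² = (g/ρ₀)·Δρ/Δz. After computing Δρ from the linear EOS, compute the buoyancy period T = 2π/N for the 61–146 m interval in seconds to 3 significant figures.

1.25 × 10³ s

ΔT = +0.3 K, ΔS = +0.38 psu (deep − shallow).
Δρ/ρ₀ = −αΔT + βΔS = -7.20 × 10⁻⁵ + 2.926 × 10⁻⁴ = 2.206 × 10⁻⁴, so Δρ ≈ 0.2261 kg m⁻³.
N² = (g/ρ₀)·Δρ/Δz = g·(Δρ/ρ₀)/Δz = 9.8 × 2.206 × 10⁻⁴ / 85 = 2.5434 × 10⁻⁵ s⁻².
N = √(2.5434 × 10⁻⁵) = 5.0432 × 10⁻³ rad s⁻¹ → T = 2π/N = 1.2459 × 10³ s ≈ 1.25 × 10³ s.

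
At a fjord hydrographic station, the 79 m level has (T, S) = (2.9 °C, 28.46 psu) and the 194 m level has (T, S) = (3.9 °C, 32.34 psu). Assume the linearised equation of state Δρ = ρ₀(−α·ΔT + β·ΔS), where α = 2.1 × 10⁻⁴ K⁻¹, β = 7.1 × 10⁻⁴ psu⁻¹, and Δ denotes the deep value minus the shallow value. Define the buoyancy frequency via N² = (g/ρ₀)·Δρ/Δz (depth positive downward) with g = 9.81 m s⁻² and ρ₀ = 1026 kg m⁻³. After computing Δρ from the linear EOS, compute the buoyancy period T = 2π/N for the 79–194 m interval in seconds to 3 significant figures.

ΔT = +1.0 K, ΔS = +3.88 psu (deep − shallow).
Δρ/ρ₀ = −αΔT + βΔS = -2.10 × 10⁻⁴ + 2.7548 × 10⁻³ = 2.5448 × 10⁻³, so Δρ ≈ 2.611 kg m⁻³.
N² = (g/ρ₀)·Δρ/Δz = g·(Δρ/ρ₀)/Δz = 9.81 × 2.5448 × 10⁻³ / 115 = 2.1708 × 10⁻⁴ s⁻².
N = √(2.1708 × 10⁻⁴) = 0.014734 rad s⁻¹ → T = 2π/N = 426.44 s ≈ 426 s.

426 s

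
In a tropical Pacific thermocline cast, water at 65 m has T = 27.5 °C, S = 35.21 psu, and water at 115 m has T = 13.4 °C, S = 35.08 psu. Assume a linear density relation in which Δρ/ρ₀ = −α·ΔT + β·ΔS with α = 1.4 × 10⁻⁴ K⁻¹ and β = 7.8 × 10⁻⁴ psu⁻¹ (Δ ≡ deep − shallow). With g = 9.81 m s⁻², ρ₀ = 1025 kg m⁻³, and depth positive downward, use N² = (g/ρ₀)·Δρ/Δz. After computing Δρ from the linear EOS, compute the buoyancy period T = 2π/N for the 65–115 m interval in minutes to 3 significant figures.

5.46 min

ΔT = -14.1 K, ΔS = -0.13 psu (deep − shallow).
Δρ/ρ₀ = −αΔT + βΔS = 1.974 × 10⁻³ − 1.014 × 10⁻⁴ = 1.8726 × 10⁻³, so Δρ ≈ 1.919 kg m⁻³.
N² = (g/ρ₀)·Δρ/Δz = g·(Δρ/ρ₀)/Δz = 9.81 × 1.8726 × 10⁻³ / 50 = 3.6740 × 10⁻⁴ s⁻².
N = √(3.6740 × 10⁻⁴) = 0.019168 rad s⁻¹ → T = 2π/N = 327.80 s = 5.4633 min ≈ 5.46 min.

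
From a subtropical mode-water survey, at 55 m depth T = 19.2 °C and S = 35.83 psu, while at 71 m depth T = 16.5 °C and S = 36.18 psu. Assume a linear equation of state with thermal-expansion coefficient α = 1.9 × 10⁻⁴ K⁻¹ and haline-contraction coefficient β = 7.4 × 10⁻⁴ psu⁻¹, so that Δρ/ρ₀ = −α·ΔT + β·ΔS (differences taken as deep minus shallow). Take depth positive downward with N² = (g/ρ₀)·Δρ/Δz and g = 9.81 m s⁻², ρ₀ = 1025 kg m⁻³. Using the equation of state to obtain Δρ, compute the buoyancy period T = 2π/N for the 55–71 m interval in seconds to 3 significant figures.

ΔT = -2.7 K, ΔS = +0.35 psu (deep − shallow).
Δρ/ρ₀ = −αΔT + βΔS = 5.13 × 10⁻⁴ + 2.59 × 10⁻⁴ = 7.72 × 10⁻⁴, so Δρ ≈ 0.7913 kg m⁻³.
N² = (g/ρ₀)·Δρ/Δz = g·(Δρ/ρ₀)/Δz = 9.81 × 7.72 × 10⁻⁴ / 16 = 4.7333 × 10⁻⁴ s⁻².
N = √(4.7333 × 10⁻⁴) = 0.021756 rad s⁻¹ → T = 2π/N = 288.80 s ≈ 289 s.

289 s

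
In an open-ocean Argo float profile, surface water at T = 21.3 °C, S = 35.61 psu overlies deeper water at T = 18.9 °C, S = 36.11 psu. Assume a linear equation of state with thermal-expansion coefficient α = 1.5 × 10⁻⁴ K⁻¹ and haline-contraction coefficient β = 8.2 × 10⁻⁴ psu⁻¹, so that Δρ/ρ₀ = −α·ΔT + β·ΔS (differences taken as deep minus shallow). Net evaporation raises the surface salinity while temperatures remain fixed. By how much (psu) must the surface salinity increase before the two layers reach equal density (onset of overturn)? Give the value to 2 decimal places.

0.94 psu

Neutral buoyancy requires −α(T_deep − T_surf) + β(S_deep − S_surf′) = 0.
S_surf′ = S_deep − (α/β)·ΔT = 36.11 − (1.5 × 10⁻⁴/8.2 × 10⁻⁴)·(-2.4) = 36.5490 psu.
Increase required: 36.5490 − 35.61 = 0.9390 psu.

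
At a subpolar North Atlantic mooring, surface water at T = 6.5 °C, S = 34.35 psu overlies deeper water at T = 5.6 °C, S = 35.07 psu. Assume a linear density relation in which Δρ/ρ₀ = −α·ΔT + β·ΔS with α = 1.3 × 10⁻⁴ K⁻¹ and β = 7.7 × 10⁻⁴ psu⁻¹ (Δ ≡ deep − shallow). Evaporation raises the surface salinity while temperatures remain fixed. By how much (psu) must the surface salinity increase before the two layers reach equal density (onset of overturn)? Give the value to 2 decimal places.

Neutral buoyancy requires −α(T_deep − T_surf) + β(S_deep − S_surf′) = 0.
S_surf′ = S_deep − (α/β)·ΔT = 35.07 − (1.3 × 10⁻⁴/7.7 × 10⁻⁴)·(-0.9) = 35.2219 psu.
Increase required: 35.2219 − 34.35 = 0.8719 psu.

0.87 psu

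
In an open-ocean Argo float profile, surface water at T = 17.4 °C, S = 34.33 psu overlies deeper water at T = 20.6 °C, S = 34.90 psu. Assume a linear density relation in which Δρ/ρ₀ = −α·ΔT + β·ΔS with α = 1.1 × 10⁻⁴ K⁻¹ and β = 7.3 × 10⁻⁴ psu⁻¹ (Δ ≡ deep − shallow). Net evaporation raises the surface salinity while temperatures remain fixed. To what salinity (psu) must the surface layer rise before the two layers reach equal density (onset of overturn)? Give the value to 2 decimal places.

Neutral buoyancy requires −α(T_deep − T_surf) + β(S_deep − S_surf′) = 0.
S_surf′ = S_deep − (α/β)·ΔT = 34.90 − (1.1 × 10⁻⁴/7.3 × 10⁻⁴)·(+3.2) = 34.4178 psu.
Increase required: 34.4178 − 34.33 = 0.0878 psu.

34.42 psu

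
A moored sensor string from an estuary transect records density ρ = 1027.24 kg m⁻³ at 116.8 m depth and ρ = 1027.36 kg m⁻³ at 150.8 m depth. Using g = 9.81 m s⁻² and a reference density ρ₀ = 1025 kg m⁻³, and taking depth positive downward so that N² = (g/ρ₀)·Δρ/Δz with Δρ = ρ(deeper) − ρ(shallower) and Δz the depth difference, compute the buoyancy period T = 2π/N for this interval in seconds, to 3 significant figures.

Δρ = 1027.36 − 1027.24 = 0.12 kg m⁻³ over Δz = 150.8 − 116.8 = 34 m.
N² = (9.81/1025) × (0.12/34) = 3.3779 × 10⁻⁵ s⁻².
N = √(3.3779 × 10⁻⁵) = 5.8120 × 10⁻³ rad s⁻¹, so T = 2π/N = 1.0811 × 10³ s ≈ 1.08 × 10³ s.

1.08 × 10³ s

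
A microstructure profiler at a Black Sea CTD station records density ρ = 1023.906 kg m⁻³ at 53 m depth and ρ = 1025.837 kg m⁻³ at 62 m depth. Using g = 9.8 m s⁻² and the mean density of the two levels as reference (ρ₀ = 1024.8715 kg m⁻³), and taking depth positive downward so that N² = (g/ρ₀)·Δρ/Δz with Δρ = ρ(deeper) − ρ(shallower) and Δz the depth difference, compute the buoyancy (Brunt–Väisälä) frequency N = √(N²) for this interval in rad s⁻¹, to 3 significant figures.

0.0453 rad s⁻¹

Δρ = 1025.837 − 1023.906 = 1.931 kg m⁻³ over Δz = 62 − 53 = 9 m.
N² = (9.8/1024.8715) × (1.931/9) = 2.0516 × 10⁻³ s⁻².
N = √(2.0516 × 10⁻³) = 0.045295 rad s⁻¹ ≈ 0.0453 rad s⁻¹.
A positive N² confirms static stability across the interval.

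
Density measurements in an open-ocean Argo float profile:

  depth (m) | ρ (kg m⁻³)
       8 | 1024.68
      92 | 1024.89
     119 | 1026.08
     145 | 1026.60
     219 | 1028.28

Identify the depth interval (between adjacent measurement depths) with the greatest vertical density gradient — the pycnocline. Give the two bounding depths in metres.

Compute the density gradient over each adjacent pair:
  8–92 m: Δρ/Δz = 0.21/84 = 2.5 × 10⁻³ kg m⁻⁴
  92–119 m: Δρ/Δz = 1.19/27 = 0.044 kg m⁻⁴
  119–145 m: Δρ/Δz = 0.52/26 = 0.020 kg m⁻⁴
  145–219 m: Δρ/Δz = 1.68/74 = 0.023 kg m⁻⁴
The largest gradient is in the 92–119 m interval — the pycnocline.

92–119 m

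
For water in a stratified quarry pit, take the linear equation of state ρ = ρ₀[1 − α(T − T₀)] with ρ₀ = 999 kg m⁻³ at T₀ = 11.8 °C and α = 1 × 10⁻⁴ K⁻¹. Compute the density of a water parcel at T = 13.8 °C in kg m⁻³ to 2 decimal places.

T − T₀ = +2.0 K.
Bracket = 1 − α·(+2.0) = 1 + (-2.00 × 10⁻⁴) = 0.9998000.
ρ = 999 × 0.9998000 = 998.80 kg m⁻³.

998.80 kg m⁻³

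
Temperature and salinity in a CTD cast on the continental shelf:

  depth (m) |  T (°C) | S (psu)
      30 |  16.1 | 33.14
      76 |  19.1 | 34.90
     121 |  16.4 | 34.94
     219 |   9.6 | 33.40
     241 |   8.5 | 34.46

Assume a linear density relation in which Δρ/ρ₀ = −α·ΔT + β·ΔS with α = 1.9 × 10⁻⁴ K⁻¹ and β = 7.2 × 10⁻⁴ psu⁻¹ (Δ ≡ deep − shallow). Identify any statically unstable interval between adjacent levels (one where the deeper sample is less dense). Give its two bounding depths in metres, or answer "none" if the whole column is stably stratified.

Evaluate Δρ/ρ₀ = −αΔT + βΔS across each adjacent pair:
  30–76 m: −αΔT+βΔS = −(1.9 × 10⁻⁴)(+3.0)+(7.2 × 10⁻⁴)(+1.76) = 7.0 × 10⁻⁴ → stable
  76–121 m: −αΔT+βΔS = −(1.9 × 10⁻⁴)(-2.7)+(7.2 × 10⁻⁴)(+0.04) = 5.4 × 10⁻⁴ → stable
  121–219 m: −αΔT+βΔS = −(1.9 × 10⁻⁴)(-6.8)+(7.2 × 10⁻⁴)(-1.54) = 1.8 × 10⁻⁴ → stable
  219–241 m: −αΔT+βΔS = −(1.9 × 10⁻⁴)(-1.1)+(7.2 × 10⁻⁴)(+1.06) = 9.7 × 10⁻⁴ → stable
Every interval has Δρ > 0: the column is stably stratified throughout.

none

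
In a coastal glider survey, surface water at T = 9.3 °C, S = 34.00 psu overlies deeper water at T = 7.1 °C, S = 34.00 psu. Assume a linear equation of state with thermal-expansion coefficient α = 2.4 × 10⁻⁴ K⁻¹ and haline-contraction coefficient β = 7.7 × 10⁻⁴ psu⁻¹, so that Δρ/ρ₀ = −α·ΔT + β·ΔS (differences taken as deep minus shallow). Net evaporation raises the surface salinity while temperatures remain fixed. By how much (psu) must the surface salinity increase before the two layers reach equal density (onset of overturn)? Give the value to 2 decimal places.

0.69 psu

Neutral buoyancy requires −α(T_deep − T_surf) + β(S_deep − S_surf′) = 0.
S_surf′ = S_deep − (α/β)·ΔT = 34.00 − (2.4 × 10⁻⁴/7.7 × 10⁻⁴)·(-2.2) = 34.6857 psu.
Increase required: 34.6857 − 34.00 = 0.6857 psu.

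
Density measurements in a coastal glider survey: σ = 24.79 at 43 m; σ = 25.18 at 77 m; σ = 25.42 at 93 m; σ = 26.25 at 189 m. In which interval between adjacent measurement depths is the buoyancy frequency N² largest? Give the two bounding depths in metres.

Compute the density gradient over each adjacent pair:
  43–77 m: Δρ/Δz = 0.39/34 = 0.011 kg m⁻⁴
  77–93 m: Δρ/Δz = 0.24/16 = 0.015 kg m⁻⁴
  93–189 m: Δρ/Δz = 0.83/96 = 8.6 × 10⁻³ kg m⁻⁴
The largest gradient is in the 77–93 m interval — the pycnocline.

77–93 m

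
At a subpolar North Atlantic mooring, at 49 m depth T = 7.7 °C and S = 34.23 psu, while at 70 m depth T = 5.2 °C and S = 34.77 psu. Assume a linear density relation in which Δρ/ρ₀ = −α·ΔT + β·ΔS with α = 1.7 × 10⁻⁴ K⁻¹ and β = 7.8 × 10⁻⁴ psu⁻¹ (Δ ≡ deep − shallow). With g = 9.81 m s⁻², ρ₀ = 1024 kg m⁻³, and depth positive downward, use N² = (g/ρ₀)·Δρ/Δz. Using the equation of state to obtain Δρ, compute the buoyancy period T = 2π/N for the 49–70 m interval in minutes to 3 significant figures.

ΔT = -2.5 K, ΔS = +0.54 psu (deep − shallow).
Δρ/ρ₀ = −αΔT + βΔS = 4.25 × 10⁻⁴ + 4.212 × 10⁻⁴ = 8.462 × 10⁻⁴, so Δρ ≈ 0.8665 kg m⁻³.
N² = (g/ρ₀)·Δρ/Δz = g·(Δρ/ρ₀)/Δz = 9.81 × 8.462 × 10⁻⁴ / 21 = 3.9530 × 10⁻⁴ s⁻².
N = √(3.9530 × 10⁻⁴) = 0.019882 rad s⁻¹ → T = 2π/N = 316.02 s = 5.2670 min ≈ 5.27 min.

5.27 min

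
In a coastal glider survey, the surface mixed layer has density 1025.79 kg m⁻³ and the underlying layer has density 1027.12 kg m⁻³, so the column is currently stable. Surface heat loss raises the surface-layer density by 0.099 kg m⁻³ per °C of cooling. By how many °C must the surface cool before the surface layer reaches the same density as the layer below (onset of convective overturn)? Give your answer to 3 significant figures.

13.4 °C

Density deficit of the surface layer: 1027.12 − 1025.79 = 1.33 kg m⁻³.
Required change = 1.33 / 0.099 = 13.4 °C.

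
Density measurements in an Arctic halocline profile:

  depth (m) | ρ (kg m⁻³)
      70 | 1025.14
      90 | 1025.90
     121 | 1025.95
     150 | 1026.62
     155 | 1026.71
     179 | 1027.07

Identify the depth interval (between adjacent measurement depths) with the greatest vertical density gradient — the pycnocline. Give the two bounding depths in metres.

70–90 m

Compute the density gradient over each adjacent pair:
  70–90 m: Δρ/Δz = 0.76/20 = 0.038 kg m⁻⁴
  90–121 m: Δρ/Δz = 0.05/31 = 1.6 × 10⁻³ kg m⁻⁴
  121–150 m: Δρ/Δz = 0.67/29 = 0.023 kg m⁻⁴
  150–155 m: Δρ/Δz = 0.09/5 = 0.018 kg m⁻⁴
  155–179 m: Δρ/Δz = 0.36/24 = 0.015 kg m⁻⁴
The largest gradient is in the 70–90 m interval — the pycnocline.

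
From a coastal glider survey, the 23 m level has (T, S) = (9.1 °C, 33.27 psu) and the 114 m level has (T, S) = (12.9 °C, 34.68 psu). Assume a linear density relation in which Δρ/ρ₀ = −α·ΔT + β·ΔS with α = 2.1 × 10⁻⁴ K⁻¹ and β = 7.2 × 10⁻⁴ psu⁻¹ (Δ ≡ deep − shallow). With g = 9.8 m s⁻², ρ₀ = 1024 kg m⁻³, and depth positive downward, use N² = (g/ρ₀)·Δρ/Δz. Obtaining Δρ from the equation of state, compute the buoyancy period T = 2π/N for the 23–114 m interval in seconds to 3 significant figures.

ΔT = +3.8 K, ΔS = +1.41 psu (deep − shallow).
Δρ/ρ₀ = −αΔT + βΔS = -7.98 × 10⁻⁴ + 1.0152 × 10⁻³ = 2.172 × 10⁻⁴, so Δρ ≈ 0.2224 kg m⁻³.
N² = (g/ρ₀)·Δρ/Δz = g·(Δρ/ρ₀)/Δz = 9.8 × 2.172 × 10⁻⁴ / 91 = 2.3391 × 10⁻⁵ s⁻².
N = √(2.3391 × 10⁻⁵) = 4.8364 × 10⁻³ rad s⁻¹ → T = 2π/N = 1.2991 × 10³ s ≈ 1.30 × 10³ s.

1.30 × 10³ s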